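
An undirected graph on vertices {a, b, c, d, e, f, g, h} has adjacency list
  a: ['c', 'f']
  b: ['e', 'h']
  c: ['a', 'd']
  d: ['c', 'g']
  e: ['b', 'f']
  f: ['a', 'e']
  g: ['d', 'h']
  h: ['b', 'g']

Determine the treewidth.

A width-2 tree decomposition is:
Bags: B1 = {c, d, g}  B2 = {a, c, g}  B3 = {a, f, g}  B4 = {e, f, g}  B5 = {b, e, g}  B6 = {b, g, h}
Tree: B1–B2, B2–B3, B3–B4, B4–B5, B5–B6
Every bag has size at most 3, so the width is 3 − 1 = 2 and tw(G) ≤ 2. For the lower bound, G contains the cycle g–d–c–a–f–e–b–h–g, so G is not a forest; only forests have treewidth ≤ 1, hence tw(G) ≥ 2. The upper and lower bounds meet at 2, so that is the treewidth.

2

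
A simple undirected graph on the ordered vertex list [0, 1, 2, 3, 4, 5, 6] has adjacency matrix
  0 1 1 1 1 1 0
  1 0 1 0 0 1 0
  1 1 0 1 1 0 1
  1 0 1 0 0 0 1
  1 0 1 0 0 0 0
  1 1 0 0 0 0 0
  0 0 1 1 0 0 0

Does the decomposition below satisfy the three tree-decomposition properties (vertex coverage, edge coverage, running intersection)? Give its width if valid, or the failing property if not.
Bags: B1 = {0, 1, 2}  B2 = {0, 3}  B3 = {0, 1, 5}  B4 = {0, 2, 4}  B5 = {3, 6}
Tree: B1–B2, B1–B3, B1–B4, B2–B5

No — edge (2,3) lies in no bag.

A tree decomposition must satisfy three properties: every vertex lies in some bag; for every edge, both endpoints lie together in some bag; and for every vertex, the bags containing it form a connected subtree. Here edge (2,3) lies in no bag, so the decomposition is invalid.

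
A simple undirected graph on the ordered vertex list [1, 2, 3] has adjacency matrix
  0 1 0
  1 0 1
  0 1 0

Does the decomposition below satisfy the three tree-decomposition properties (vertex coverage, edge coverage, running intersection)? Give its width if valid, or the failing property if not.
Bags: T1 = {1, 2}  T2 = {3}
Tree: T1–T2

No — edge (2,3) lies in no bag.

A tree decomposition must satisfy three properties: every vertex lies in some bag; for every edge, both endpoints lie together in some bag; and for every vertex, the bags containing it form a connected subtree. Here edge (2,3) lies in no bag, so the decomposition is invalid.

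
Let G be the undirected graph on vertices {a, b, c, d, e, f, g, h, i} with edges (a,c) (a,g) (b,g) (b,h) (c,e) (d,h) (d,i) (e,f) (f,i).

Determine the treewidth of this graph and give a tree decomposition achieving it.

Every bag has size at most 3, so the width is 3 − 1 = 2 and tw(G) ≤ 2. Since f–i–d–h–b–g–a–c–e–f is a cycle in G, G is not acyclic. Forests are exactly the graphs of treewidth ≤ 1, so tw(G) ≥ 2. The upper and lower bounds meet at 2, so that is the treewidth.

Treewidth 2.
One such decomposition:
Bags: B1 = {d, f, i}  B2 = {d, f, h}  B3 = {b, f, h}  B4 = {b, f, g}  B5 = {a, f, g}  B6 = {a, c, f}  B7 = {c, e, f}
Tree: B1–B2, B2–B3, B3–B4, B4–B5, B5–B6, B6–B7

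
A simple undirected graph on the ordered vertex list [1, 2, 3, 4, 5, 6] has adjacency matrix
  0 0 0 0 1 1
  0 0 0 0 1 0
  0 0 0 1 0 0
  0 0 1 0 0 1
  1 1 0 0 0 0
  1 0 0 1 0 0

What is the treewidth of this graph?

A width-1 tree decomposition is:
Bags: B1 = {3, 4}  B2 = {4, 6}  B3 = {1, 6}  B4 = {1, 5}  B5 = {2, 5}
Tree: B1–B2, B2–B3, B3–B4, B4–B5
Every bag has size at most 2, so the width is 2 − 1 = 1 and tw(G) ≤ 1. G has an edge, so its treewidth is at least 1. The upper and lower bounds meet at 1, so that is the treewidth.

1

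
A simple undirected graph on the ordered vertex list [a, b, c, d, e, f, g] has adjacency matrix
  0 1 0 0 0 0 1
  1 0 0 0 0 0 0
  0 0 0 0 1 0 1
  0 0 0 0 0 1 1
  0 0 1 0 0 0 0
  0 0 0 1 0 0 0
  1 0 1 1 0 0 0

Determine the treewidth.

A width-1 tree decomposition is:
Bags: B1 = {a, g}  B2 = {c, g}  B3 = {a, b}  B4 = {d, g}  B5 = {d, f}  B6 = {c, e}
Tree: B1–B2, B1–B3, B1–B4, B4–B5, B2–B6
Every bag has size at most 2, so the width is 2 − 1 = 1 and tw(G) ≤ 1. Any graph with an edge has treewidth ≥ 1, and G has the edge g–a. Combining the bounds, tw(G) = 1.

1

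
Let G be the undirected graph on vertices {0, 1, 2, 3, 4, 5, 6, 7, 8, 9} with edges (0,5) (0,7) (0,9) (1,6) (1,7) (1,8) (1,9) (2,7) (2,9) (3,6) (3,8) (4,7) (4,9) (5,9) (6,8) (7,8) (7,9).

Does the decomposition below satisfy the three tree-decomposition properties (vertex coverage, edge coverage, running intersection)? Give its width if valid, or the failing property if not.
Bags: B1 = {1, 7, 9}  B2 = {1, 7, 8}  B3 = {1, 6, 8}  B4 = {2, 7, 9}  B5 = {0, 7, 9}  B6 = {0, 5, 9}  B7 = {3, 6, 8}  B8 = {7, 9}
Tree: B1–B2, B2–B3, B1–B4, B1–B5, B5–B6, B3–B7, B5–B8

A tree decomposition must satisfy three properties: every vertex lies in some bag; for every edge, both endpoints lie together in some bag; and for every vertex, the bags containing it form a connected subtree. Here vertex 4 appears in no bag, so the decomposition is invalid.

No — vertex 4 appears in no bag.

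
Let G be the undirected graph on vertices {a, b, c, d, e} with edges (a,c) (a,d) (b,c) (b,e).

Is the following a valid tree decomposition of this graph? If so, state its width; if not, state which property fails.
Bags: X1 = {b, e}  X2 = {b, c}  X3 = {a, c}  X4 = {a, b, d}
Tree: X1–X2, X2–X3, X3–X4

A tree decomposition must satisfy three properties: every vertex lies in some bag; for every edge, both endpoints lie together in some bag; and for every vertex, the bags containing it form a connected subtree. Here bags containing vertex b are not connected in the tree, so the decomposition is invalid.

No — bags containing vertex b are not connected in the tree.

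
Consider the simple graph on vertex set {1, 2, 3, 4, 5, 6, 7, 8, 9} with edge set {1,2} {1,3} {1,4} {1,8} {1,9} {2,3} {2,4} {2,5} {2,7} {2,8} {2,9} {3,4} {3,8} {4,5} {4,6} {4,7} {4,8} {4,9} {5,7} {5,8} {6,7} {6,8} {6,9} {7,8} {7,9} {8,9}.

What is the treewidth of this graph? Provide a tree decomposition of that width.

The largest bag has 5 vertices, giving width 4; this decomposition certifies tw(G) ≤ 4. For the lower bound, the 5 vertices {1, 2, 4, 8, 9} are pairwise adjacent, and any tree decomposition puts a clique entirely inside one bag — forcing width ≥ 4. Hence tw(G) = 4 exactly.

Treewidth 4.
One optimal decomposition is:
Bags: B1 = {1, 2, 4, 8, 9}  B2 = {1, 2, 3, 4, 8}  B3 = {2, 4, 7, 8, 9}  B4 = {4, 6, 7, 8, 9}  B5 = {2, 4, 5, 7, 8}
Tree: B1–B2, B1–B3, B3–B4, B3–B5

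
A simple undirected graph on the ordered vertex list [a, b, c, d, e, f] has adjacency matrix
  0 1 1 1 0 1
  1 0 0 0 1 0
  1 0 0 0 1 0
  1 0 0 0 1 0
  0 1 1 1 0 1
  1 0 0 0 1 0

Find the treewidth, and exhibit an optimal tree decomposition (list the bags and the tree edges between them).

Treewidth 2.
Bags: B1 = {a, e, f}  B2 = {a, b, e}  B3 = {a, d, e}  B4 = {a, c, e}
Tree: B1–B2, B2–B3, B3–B4

Every bag has size at most 3, so the width is 3 − 1 = 2 and tw(G) ≤ 2. The edges f–e–b–a–f form a cycle, so G is not a tree and its treewidth is at least 2. Combining the bounds, tw(G) = 2.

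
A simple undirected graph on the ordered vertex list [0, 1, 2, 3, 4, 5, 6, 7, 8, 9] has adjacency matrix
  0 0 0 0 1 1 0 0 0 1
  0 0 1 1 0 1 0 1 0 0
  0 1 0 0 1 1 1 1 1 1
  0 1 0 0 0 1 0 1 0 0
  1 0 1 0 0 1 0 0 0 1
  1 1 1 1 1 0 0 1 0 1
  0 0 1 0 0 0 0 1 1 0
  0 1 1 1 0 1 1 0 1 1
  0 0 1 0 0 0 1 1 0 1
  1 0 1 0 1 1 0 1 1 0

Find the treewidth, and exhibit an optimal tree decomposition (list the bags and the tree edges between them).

Treewidth 3.
One such decomposition:
Bags: B1 = {2, 7, 8, 9}  B2 = {2, 5, 7, 9}  B3 = {2, 4, 5, 9}  B4 = {2, 6, 7, 8}  B5 = {1, 2, 5, 7}  B6 = {0, 4, 5, 9}  B7 = {1, 3, 5, 7}
Tree: B1–B2, B2–B3, B1–B4, B2–B5, B3–B6, B5–B7

The largest bag has 4 vertices, giving width 3; this decomposition certifies tw(G) ≤ 3. On the other hand G contains the 4-clique {0, 4, 5, 9}. A clique must lie in a single bag of any decomposition, so no decomposition can have width below 3. Hence tw(G) = 3 exactly.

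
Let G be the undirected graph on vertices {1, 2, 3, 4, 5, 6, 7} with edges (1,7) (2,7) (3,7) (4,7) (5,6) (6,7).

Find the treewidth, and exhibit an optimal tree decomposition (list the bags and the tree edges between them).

Treewidth 1.
One such decomposition:
Bags: B1 = {6, 7}  B2 = {2, 7}  B3 = {1, 7}  B4 = {3, 7}  B5 = {5, 6}  B6 = {4, 7}
Tree: B1–B2, B1–B3, B2–B4, B1–B5, B4–B6

Every bag has size at most 2, so the width is 2 − 1 = 1 and tw(G) ≤ 1. G has an edge, so its treewidth is at least 1. The upper and lower bounds meet at 1, so that is the treewidth.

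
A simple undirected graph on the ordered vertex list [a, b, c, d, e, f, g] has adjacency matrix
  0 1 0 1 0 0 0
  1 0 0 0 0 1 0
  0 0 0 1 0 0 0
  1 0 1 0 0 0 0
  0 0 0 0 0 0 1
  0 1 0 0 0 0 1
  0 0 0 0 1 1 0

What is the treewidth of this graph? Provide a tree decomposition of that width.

Each bag holds 2 vertices, so the decomposition has width 1, which upper-bounds the treewidth. Any graph with an edge has treewidth ≥ 1, and G has the edge c–d. Hence tw(G) = 1 exactly.

Treewidth 1.
Bags: B1 = {c, d}  B2 = {a, d}  B3 = {a, b}  B4 = {b, f}  B5 = {f, g}  B6 = {e, g}
Tree: B1–B2, B2–B3, B3–B4, B4–B5, B5–B6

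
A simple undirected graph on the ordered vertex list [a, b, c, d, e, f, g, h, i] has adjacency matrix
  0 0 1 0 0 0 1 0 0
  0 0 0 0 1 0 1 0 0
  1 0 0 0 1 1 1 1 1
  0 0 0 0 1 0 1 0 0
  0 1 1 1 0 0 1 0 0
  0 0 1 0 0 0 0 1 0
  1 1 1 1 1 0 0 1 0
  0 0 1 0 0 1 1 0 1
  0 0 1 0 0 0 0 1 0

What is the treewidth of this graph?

2

A width-2 tree decomposition is:
Bags: B1 = {d, e, g}  B2 = {c, e, g}  B3 = {a, c, g}  B4 = {c, g, h}  B5 = {c, h, i}  B6 = {b, e, g}  B7 = {c, f, h}
Tree: B1–B2, B2–B3, B3–B4, B4–B5, B1–B6, B5–B7
The largest bag has 3 vertices, giving width 2; this decomposition certifies tw(G) ≤ 2. For the lower bound, the 3 vertices {d, e, g} are pairwise adjacent, and any tree decomposition puts a clique entirely inside one bag — forcing width ≥ 2. Hence tw(G) = 2 exactly.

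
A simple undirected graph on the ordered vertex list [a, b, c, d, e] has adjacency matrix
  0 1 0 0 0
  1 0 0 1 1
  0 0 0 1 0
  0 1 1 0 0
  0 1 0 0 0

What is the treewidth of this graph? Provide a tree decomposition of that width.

Treewidth 1.
One such decomposition:
Bags: B1 = {b, d}  B2 = {c, d}  B3 = {b, e}  B4 = {a, b}
Tree: B1–B2, B1–B3, B3–B4

Every bag has size at most 2, so the width is 2 − 1 = 1 and tw(G) ≤ 1. Since G has at least one edge (e.g. d–b), it is not an edgeless graph, so tw(G) ≥ 1. Hence tw(G) = 1 exactly.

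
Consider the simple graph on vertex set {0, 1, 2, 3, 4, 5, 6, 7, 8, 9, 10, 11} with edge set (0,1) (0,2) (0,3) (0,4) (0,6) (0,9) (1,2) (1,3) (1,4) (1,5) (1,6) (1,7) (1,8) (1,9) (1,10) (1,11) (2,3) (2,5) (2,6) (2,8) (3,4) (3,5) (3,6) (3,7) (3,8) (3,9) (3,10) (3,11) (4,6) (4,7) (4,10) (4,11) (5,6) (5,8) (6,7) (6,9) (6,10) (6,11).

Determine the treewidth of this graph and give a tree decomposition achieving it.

Treewidth 4.
One such decomposition:
Bags: B1 = {0, 1, 2, 3, 6}  B2 = {0, 1, 3, 4, 6}  B3 = {1, 3, 4, 6, 10}  B4 = {1, 2, 3, 5, 6}  B5 = {1, 2, 3, 5, 8}  B6 = {0, 1, 3, 6, 9}  B7 = {1, 3, 4, 6, 7}  B8 = {1, 3, 4, 6, 11}
Tree: B1–B2, B2–B3, B1–B4, B4–B5, B2–B6, B2–B7, B2–B8

The largest bag has 5 vertices, giving width 4; this decomposition certifies tw(G) ≤ 4. On the other hand G contains the 5-clique {1, 2, 3, 5, 8}. A clique must lie in a single bag of any decomposition, so no decomposition can have width below 4. Combining the bounds, tw(G) = 4.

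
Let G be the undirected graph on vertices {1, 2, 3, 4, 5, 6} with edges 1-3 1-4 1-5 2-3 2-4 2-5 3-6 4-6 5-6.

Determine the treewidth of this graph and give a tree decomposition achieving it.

Each bag holds 4 vertices, so the decomposition has width 3, which upper-bounds the treewidth. For the lower bound: the 4 vertex sets {4,6}, {1,3}, {5}, {2} are disjoint, each induces a connected subgraph, and every pair is joined by at least one edge of G. Contracting each set to a single vertex therefore yields K_{4} as a minor, and since treewidth is minor-monotone, tw(G) ≥ tw(K_{4}) = 3. Hence tw(G) = 3 exactly.

Treewidth 3.
Bags: B1 = {3, 4, 5, 6}  B2 = {1, 3, 4, 5}  B3 = {2, 3, 4, 5}
Tree: B1–B2, B2–B3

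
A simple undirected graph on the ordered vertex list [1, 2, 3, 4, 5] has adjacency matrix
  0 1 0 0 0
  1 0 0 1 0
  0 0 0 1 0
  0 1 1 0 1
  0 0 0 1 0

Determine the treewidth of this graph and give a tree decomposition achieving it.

Treewidth 1.
One optimal decomposition is:
Bags: B1 = {2, 4}  B2 = {3, 4}  B3 = {1, 2}  B4 = {4, 5}
Tree: B1–B2, B1–B3, B2–B4

Each bag holds 2 vertices, so the decomposition has width 1, which upper-bounds the treewidth. Any graph with an edge has treewidth ≥ 1, and G has the edge 2–4. The upper and lower bounds meet at 1, so that is the treewidth.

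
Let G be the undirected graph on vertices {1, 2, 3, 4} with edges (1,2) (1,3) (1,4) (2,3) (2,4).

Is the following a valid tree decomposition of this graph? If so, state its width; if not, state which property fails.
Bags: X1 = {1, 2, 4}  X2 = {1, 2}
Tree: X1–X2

A tree decomposition must satisfy three properties: every vertex lies in some bag; for every edge, both endpoints lie together in some bag; and for every vertex, the bags containing it form a connected subtree. Here vertex 3 appears in no bag, so the decomposition is invalid.

No — vertex 3 appears in no bag.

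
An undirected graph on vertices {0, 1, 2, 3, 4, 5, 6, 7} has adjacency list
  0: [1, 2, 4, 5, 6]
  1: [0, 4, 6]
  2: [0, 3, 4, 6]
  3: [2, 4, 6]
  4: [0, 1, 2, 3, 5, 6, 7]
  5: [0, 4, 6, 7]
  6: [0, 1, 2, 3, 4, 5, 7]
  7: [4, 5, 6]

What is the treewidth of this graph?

3

A width-3 tree decomposition is:
Bags: B1 = {0, 4, 5, 6}  B2 = {0, 2, 4, 6}  B3 = {4, 5, 6, 7}  B4 = {0, 1, 4, 6}  B5 = {2, 3, 4, 6}
Tree: B1–B2, B1–B3, B1–B4, B2–B5
Every bag has size at most 4, so the width is 4 − 1 = 3 and tw(G) ≤ 3. For the lower bound, the 4 vertices {0, 1, 4, 6} are pairwise adjacent, and any tree decomposition puts a clique entirely inside one bag — forcing width ≥ 3. The upper and lower bounds meet at 3, so that is the treewidth.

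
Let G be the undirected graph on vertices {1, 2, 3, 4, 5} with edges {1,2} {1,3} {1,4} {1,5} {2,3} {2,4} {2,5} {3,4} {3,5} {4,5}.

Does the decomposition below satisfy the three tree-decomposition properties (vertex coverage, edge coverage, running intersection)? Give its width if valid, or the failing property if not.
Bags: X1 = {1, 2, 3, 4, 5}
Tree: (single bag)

Every vertex of G appears in some bag (union = {1, 2, 3, 4, 5}); every edge is covered by a bag; and for each vertex v the set of bags containing v is connected in the bag tree. The decomposition is therefore valid. The largest bag has 5 vertices, so the width is 4.

Yes; width 4.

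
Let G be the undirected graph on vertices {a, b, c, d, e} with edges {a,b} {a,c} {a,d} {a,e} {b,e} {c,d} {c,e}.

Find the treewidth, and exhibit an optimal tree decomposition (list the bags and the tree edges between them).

The largest bag has 3 vertices, giving width 2; this decomposition certifies tw(G) ≤ 2. Conversely, {a, c, d} is a clique of size 3, and the vertices of any clique must share a bag in every tree decomposition; so some bag has ≥ 3 vertices and tw(G) ≥ 2. Combining the bounds, tw(G) = 2.

Treewidth 2.
Bags: B1 = {a, c, d}  B2 = {a, c, e}  B3 = {a, b, e}
Tree: B1–B2, B2–B3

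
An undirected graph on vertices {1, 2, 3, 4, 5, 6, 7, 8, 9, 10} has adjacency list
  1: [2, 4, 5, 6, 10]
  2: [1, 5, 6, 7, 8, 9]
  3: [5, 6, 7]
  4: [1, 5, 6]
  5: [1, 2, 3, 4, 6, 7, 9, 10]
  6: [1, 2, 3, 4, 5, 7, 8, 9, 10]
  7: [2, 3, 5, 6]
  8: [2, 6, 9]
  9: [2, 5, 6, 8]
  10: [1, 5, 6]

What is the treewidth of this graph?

A width-3 tree decomposition is:
Bags: B1 = {2, 5, 6, 9}  B2 = {2, 5, 6, 7}  B3 = {1, 2, 5, 6}  B4 = {3, 5, 6, 7}  B5 = {1, 4, 5, 6}  B6 = {1, 5, 6, 10}  B7 = {2, 6, 8, 9}
Tree: B1–B2, B1–B3, B2–B4, B3–B5, B3–B6, B1–B7
Every bag has size at most 4, so the width is 4 − 1 = 3 and tw(G) ≤ 3. Conversely, {2, 6, 8, 9} is a clique of size 4, and the vertices of any clique must share a bag in every tree decomposition; so some bag has ≥ 4 vertices and tw(G) ≥ 3. Combining the bounds, tw(G) = 3.

3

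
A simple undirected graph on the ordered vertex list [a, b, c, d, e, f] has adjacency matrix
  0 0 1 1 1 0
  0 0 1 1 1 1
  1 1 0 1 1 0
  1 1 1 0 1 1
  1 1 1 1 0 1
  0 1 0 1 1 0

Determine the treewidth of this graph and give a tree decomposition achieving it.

Treewidth 3.
One optimal decomposition is:
Bags: B1 = {b, d, e, f}  B2 = {b, c, d, e}  B3 = {a, c, d, e}
Tree: B1–B2, B2–B3

Every bag has size at most 4, so the width is 4 − 1 = 3 and tw(G) ≤ 3. Conversely, {a, c, d, e} is a clique of size 4, and the vertices of any clique must share a bag in every tree decomposition; so some bag has ≥ 4 vertices and tw(G) ≥ 3. The upper and lower bounds meet at 3, so that is the treewidth.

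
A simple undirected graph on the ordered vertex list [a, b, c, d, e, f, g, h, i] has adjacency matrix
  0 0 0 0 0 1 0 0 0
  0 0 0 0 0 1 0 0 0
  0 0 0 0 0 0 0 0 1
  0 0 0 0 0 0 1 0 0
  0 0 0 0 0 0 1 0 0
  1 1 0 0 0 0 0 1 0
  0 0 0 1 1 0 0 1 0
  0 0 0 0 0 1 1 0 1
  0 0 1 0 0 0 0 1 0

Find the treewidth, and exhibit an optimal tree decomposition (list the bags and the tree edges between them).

The largest bag has 2 vertices, giving width 1; this decomposition certifies tw(G) ≤ 1. Any graph with an edge has treewidth ≥ 1, and G has the edge g–h. The upper and lower bounds meet at 1, so that is the treewidth.

Treewidth 1.
One such decomposition:
Bags: B1 = {g, h}  B2 = {f, h}  B3 = {h, i}  B4 = {c, i}  B5 = {a, f}  B6 = {d, g}  B7 = {b, f}  B8 = {e, g}
Tree: B1–B2, B1–B3, B3–B4, B2–B5, B1–B6, B5–B7, B6–B8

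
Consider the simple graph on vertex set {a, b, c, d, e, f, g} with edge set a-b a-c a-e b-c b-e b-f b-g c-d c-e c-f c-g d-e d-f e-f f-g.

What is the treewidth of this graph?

3

A width-3 tree decomposition is:
Bags: B1 = {b, c, f, g}  B2 = {b, c, e, f}  B3 = {a, b, c, e}  B4 = {c, d, e, f}
Tree: B1–B2, B2–B3, B2–B4
The largest bag has 4 vertices, giving width 3; this decomposition certifies tw(G) ≤ 3. Conversely, {a, b, c, e} is a clique of size 4, and the vertices of any clique must share a bag in every tree decomposition; so some bag has ≥ 4 vertices and tw(G) ≥ 3. Combining the bounds, tw(G) = 3.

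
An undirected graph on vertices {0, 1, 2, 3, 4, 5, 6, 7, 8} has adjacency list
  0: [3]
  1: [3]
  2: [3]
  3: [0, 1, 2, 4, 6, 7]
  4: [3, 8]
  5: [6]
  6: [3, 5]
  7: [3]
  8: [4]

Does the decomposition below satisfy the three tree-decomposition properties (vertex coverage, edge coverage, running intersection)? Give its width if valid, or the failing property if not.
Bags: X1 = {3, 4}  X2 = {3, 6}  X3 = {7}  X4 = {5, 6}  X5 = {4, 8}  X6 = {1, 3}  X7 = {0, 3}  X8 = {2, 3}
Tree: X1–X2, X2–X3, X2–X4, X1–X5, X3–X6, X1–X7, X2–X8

No — edge (3,7) lies in no bag.

A tree decomposition must satisfy three properties: every vertex lies in some bag; for every edge, both endpoints lie together in some bag; and for every vertex, the bags containing it form a connected subtree. Here edge (3,7) lies in no bag, so the decomposition is invalid.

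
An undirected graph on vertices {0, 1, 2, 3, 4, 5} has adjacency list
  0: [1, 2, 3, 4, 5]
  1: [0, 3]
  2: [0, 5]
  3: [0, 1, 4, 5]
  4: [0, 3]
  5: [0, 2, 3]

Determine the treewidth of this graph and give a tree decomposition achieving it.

Treewidth 2.
One optimal decomposition is:
Bags: B1 = {0, 3, 5}  B2 = {0, 3, 4}  B3 = {0, 2, 5}  B4 = {0, 1, 3}
Tree: B1–B2, B1–B3, B1–B4

The largest bag has 3 vertices, giving width 2; this decomposition certifies tw(G) ≤ 2. Conversely, {0, 2, 5} is a clique of size 3, and the vertices of any clique must share a bag in every tree decomposition; so some bag has ≥ 3 vertices and tw(G) ≥ 2. The upper and lower bounds meet at 2, so that is the treewidth.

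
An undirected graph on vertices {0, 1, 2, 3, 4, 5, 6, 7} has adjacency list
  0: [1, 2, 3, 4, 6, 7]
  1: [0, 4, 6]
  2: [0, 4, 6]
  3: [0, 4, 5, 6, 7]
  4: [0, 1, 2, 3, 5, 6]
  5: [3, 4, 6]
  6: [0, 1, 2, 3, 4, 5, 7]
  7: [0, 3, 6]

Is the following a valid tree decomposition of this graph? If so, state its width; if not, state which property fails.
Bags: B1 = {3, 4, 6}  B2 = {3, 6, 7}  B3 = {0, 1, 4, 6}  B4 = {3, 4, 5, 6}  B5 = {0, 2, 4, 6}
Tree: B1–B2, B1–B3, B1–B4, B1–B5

No — edge (0,3) lies in no bag.

A tree decomposition must satisfy three properties: every vertex lies in some bag; for every edge, both endpoints lie together in some bag; and for every vertex, the bags containing it form a connected subtree. Here edge (0,3) lies in no bag, so the decomposition is invalid.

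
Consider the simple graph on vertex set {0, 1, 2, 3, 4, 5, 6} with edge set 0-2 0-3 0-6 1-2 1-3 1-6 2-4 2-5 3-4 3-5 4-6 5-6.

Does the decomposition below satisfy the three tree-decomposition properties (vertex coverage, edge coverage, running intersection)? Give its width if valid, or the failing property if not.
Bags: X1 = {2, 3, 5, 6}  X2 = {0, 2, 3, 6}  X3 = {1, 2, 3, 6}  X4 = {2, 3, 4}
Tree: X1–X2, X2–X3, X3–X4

No — edge (6,4) lies in no bag.

A tree decomposition must satisfy three properties: every vertex lies in some bag; for every edge, both endpoints lie together in some bag; and for every vertex, the bags containing it form a connected subtree. Here edge (6,4) lies in no bag, so the decomposition is invalid.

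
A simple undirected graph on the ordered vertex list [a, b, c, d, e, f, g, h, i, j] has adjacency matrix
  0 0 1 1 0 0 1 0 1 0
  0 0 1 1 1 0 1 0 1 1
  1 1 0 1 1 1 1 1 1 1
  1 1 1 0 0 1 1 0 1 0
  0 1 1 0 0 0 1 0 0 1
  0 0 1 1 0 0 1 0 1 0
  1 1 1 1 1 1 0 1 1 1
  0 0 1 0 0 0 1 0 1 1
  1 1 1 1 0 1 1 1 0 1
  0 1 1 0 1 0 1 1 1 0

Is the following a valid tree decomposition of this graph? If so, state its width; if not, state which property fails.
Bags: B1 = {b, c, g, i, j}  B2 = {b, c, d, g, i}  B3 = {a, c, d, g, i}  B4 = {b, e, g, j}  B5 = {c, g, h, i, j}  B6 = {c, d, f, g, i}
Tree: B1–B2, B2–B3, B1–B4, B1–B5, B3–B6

A tree decomposition must satisfy three properties: every vertex lies in some bag; for every edge, both endpoints lie together in some bag; and for every vertex, the bags containing it form a connected subtree. Here edge (c,e) lies in no bag, so the decomposition is invalid.

No — edge (c,e) lies in no bag.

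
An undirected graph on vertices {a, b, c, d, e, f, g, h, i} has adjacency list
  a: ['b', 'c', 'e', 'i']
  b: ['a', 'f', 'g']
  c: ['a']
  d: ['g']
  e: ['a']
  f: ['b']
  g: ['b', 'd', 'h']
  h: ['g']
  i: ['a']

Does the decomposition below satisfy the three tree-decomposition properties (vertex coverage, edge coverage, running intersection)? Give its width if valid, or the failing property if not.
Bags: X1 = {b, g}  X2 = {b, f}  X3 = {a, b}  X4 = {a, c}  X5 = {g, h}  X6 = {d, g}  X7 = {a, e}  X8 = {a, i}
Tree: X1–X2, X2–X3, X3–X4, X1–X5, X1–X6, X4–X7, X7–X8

Yes; width 1.

Every vertex of G appears in some bag (union = {a, b, c, d, e, f, g, h, i}); every edge is covered by a bag; and for each vertex v the set of bags containing v is connected in the bag tree. The decomposition is therefore valid. The largest bag has 2 vertices, so the width is 1.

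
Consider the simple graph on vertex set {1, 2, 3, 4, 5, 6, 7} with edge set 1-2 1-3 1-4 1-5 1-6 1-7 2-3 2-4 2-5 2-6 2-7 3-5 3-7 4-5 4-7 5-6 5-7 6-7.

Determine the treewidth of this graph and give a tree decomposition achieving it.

Treewidth 4.
One such decomposition:
Bags: B1 = {1, 2, 3, 5, 7}  B2 = {1, 2, 5, 6, 7}  B3 = {1, 2, 4, 5, 7}
Tree: B1–B2, B2–B3

The largest bag has 5 vertices, giving width 4; this decomposition certifies tw(G) ≤ 4. Conversely, {1, 2, 3, 5, 7} is a clique of size 5, and the vertices of any clique must share a bag in every tree decomposition; so some bag has ≥ 5 vertices and tw(G) ≥ 4. Therefore the treewidth is 4.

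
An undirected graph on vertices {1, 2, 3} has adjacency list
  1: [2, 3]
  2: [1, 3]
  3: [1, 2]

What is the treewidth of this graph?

A width-2 tree decomposition is:
Bags: B1 = {1, 2, 3}
Tree: (single bag)
With just one bag of size 3, the width is 3 − 1 = 2, so tw(G) ≤ 2. For the lower bound, the 3 vertices {1, 2, 3} are pairwise adjacent, and any tree decomposition puts a clique entirely inside one bag — forcing width ≥ 2. Combining the bounds, tw(G) = 2.

2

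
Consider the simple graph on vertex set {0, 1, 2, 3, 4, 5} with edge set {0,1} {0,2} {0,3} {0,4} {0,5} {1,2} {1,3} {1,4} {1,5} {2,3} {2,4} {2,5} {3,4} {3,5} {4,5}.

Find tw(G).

5

A width-5 tree decomposition is:
Bags: B1 = {0, 1, 2, 3, 4, 5}
Tree: (single bag)
With just one bag of size 6, the width is 6 − 1 = 5, so tw(G) ≤ 5. For the lower bound, the 6 vertices {0, 1, 2, 3, 4, 5} are pairwise adjacent, and any tree decomposition puts a clique entirely inside one bag — forcing width ≥ 5. Hence tw(G) = 5 exactly.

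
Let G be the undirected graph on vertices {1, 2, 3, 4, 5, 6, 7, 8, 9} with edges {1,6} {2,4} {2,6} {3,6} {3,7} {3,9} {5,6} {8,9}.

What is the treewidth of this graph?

A width-1 tree decomposition is:
Bags: B1 = {2, 6}  B2 = {2, 4}  B3 = {1, 6}  B4 = {5, 6}  B5 = {3, 6}  B6 = {3, 9}  B7 = {3, 7}  B8 = {8, 9}
Tree: B1–B2, B1–B3, B3–B4, B3–B5, B5–B6, B6–B7, B6–B8
Every bag has size at most 2, so the width is 2 − 1 = 1 and tw(G) ≤ 1. Since G has at least one edge (e.g. 6–2), it is not an edgeless graph, so tw(G) ≥ 1. Hence tw(G) = 1 exactly.

1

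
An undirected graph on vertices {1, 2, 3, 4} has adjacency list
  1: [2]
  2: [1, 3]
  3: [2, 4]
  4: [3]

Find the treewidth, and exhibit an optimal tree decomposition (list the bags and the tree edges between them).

Every bag has size at most 2, so the width is 2 − 1 = 1 and tw(G) ≤ 1. G has an edge, so its treewidth is at least 1. Therefore the treewidth is 1.

Treewidth 1.
One optimal decomposition is:
Bags: B1 = {2, 3}  B2 = {3, 4}  B3 = {1, 2}
Tree: B1–B2, B1–B3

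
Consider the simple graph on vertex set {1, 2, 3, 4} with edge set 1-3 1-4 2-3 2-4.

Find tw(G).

2

A width-2 tree decomposition is:
Bags: B1 = {2, 3, 4}  B2 = {1, 3, 4}
Tree: B1–B2
The largest bag has 3 vertices, giving width 2; this decomposition certifies tw(G) ≤ 2. The edges 3–2–4–1–3 form a cycle, so G is not a tree and its treewidth is at least 2. Therefore the treewidth is 2.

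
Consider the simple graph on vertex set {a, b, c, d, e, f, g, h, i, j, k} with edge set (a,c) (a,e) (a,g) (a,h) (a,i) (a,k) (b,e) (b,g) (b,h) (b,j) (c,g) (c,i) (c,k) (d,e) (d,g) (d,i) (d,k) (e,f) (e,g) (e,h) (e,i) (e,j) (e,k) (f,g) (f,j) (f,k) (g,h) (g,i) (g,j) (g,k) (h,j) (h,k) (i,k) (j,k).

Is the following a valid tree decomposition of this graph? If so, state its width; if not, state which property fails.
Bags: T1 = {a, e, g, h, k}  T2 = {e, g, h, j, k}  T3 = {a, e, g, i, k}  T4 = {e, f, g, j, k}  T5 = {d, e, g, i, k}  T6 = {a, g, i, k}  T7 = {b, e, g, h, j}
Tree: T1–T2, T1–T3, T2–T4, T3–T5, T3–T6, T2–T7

A tree decomposition must satisfy three properties: every vertex lies in some bag; for every edge, both endpoints lie together in some bag; and for every vertex, the bags containing it form a connected subtree. Here vertex c appears in no bag, so the decomposition is invalid.

No — vertex c appears in no bag.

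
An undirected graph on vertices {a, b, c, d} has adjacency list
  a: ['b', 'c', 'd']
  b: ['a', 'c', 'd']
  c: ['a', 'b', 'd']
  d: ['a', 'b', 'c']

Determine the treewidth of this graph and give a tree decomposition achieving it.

A single bag containing all 4 vertices is trivially a valid decomposition of width 3. On the other hand G contains the 4-clique {a, b, c, d}. A clique must lie in a single bag of any decomposition, so no decomposition can have width below 3. Hence tw(G) = 3 exactly.

Treewidth 3.
Bags: B1 = {a, b, c, d}
Tree: (single bag)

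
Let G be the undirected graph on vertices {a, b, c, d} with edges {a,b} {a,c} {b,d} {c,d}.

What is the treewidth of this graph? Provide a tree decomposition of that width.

Every bag has size at most 3, so the width is 3 − 1 = 2 and tw(G) ≤ 2. The edges a–b–d–c–a form a cycle, so G is not a tree and its treewidth is at least 2. Combining the bounds, tw(G) = 2.

Treewidth 2.
Bags: B1 = {a, b, d}  B2 = {a, c, d}
Tree: B1–B2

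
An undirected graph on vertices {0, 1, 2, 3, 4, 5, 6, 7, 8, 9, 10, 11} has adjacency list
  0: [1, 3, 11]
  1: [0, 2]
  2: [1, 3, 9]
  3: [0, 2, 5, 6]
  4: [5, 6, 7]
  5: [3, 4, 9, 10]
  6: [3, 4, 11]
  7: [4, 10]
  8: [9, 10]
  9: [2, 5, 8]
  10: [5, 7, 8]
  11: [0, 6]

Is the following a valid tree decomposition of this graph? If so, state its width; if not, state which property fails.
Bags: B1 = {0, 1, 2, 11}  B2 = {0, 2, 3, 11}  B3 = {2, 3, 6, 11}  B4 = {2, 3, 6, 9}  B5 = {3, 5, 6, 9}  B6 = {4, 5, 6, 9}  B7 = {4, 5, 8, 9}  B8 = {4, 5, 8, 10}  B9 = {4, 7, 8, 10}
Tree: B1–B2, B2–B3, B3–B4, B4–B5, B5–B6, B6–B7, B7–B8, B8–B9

Vertex coverage: the bags together contain {0, 1, 2, 3, 4, 5, 6, 7, 8, 9, 10, 11}, the full vertex set. Edge coverage: each edge of G has both endpoints in at least one bag. Running intersection: for every vertex, the bags containing it form a connected subtree. All three properties hold, so this is a valid tree decomposition of width max|bag| − 1 = 3, and hence tw(G) ≤ 3.

Yes; width 3.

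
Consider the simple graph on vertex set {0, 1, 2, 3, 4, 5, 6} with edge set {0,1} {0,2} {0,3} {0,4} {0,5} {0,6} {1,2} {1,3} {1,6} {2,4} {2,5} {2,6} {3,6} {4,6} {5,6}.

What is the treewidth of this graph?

A width-3 tree decomposition is:
Bags: B1 = {0, 1, 3, 6}  B2 = {0, 1, 2, 6}  B3 = {0, 2, 5, 6}  B4 = {0, 2, 4, 6}
Tree: B1–B2, B2–B3, B3–B4
The largest bag has 4 vertices, giving width 3; this decomposition certifies tw(G) ≤ 3. Conversely, {0, 1, 2, 6} is a clique of size 4, and the vertices of any clique must share a bag in every tree decomposition; so some bag has ≥ 4 vertices and tw(G) ≥ 3. Combining the bounds, tw(G) = 3.

3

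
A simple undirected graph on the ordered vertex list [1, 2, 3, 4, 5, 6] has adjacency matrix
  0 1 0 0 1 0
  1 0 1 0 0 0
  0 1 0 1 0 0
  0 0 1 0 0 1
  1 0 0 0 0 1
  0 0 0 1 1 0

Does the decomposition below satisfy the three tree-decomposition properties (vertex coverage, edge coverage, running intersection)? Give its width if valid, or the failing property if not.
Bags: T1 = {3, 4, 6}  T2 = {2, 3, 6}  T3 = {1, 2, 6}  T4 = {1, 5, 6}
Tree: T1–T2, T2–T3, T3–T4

Checking the three conditions: (i) the bags cover all of {1, 2, 3, 4, 5, 6}; (ii) for each edge, some bag contains both endpoints; (iii) the bags containing any fixed vertex form a subtree. All hold, so the decomposition is valid with width 3 − 1 = 2.

Yes; width 2.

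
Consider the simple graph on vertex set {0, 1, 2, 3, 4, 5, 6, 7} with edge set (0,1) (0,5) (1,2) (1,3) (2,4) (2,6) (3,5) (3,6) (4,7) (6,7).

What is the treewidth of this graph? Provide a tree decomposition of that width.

The largest bag has 3 vertices, giving width 2; this decomposition certifies tw(G) ≤ 2. The edges 4–7–6–2–4 form a cycle, so G is not a tree and its treewidth is at least 2. The upper and lower bounds meet at 2, so that is the treewidth.

Treewidth 2.
One optimal decomposition is:
Bags: B1 = {2, 4, 7}  B2 = {2, 6, 7}  B3 = {1, 2, 6}  B4 = {1, 3, 6}  B5 = {0, 1, 3}  B6 = {0, 3, 5}
Tree: B1–B2, B2–B3, B3–B4, B4–B5, B5–B6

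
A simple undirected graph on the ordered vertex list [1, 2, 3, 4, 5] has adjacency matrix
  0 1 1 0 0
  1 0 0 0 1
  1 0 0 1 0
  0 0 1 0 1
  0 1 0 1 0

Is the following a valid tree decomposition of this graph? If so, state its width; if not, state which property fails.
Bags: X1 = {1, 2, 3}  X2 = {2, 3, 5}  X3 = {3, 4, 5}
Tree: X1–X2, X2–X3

Every vertex of G appears in some bag (union = {1, 2, 3, 4, 5}); every edge is covered by a bag; and for each vertex v the set of bags containing v is connected in the bag tree. The decomposition is therefore valid. The largest bag has 3 vertices, so the width is 2.

Yes; width 2.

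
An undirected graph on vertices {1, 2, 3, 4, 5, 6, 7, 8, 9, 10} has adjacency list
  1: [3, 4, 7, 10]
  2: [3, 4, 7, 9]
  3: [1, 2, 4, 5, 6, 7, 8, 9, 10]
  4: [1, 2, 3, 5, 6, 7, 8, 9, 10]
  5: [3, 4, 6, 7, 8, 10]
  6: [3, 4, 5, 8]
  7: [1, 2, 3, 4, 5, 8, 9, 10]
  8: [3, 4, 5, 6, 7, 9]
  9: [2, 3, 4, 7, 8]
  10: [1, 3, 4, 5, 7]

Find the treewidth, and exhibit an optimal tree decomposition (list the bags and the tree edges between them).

Treewidth 4.
One optimal decomposition is:
Bags: B1 = {3, 4, 5, 7, 8}  B2 = {3, 4, 5, 7, 10}  B3 = {3, 4, 5, 6, 8}  B4 = {3, 4, 7, 8, 9}  B5 = {1, 3, 4, 7, 10}  B6 = {2, 3, 4, 7, 9}
Tree: B1–B2, B1–B3, B1–B4, B2–B5, B4–B6

Every bag has size at most 5, so the width is 5 − 1 = 4 and tw(G) ≤ 4. On the other hand G contains the 5-clique {3, 4, 5, 6, 8}. A clique must lie in a single bag of any decomposition, so no decomposition can have width below 4. Combining the bounds, tw(G) = 4.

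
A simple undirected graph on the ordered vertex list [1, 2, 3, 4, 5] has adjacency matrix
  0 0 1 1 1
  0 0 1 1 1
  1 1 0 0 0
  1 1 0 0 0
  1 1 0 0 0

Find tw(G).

2

A width-2 tree decomposition is:
Bags: B1 = {1, 2, 5}  B2 = {1, 2, 3}  B3 = {1, 2, 4}
Tree: B1–B2, B2–B3
Each bag holds 3 vertices, so the decomposition has width 2, which upper-bounds the treewidth. For the lower bound, G contains the cycle 2–5–1–3–2, so G is not a forest; only forests have treewidth ≤ 1, hence tw(G) ≥ 2. Therefore the treewidth is 2.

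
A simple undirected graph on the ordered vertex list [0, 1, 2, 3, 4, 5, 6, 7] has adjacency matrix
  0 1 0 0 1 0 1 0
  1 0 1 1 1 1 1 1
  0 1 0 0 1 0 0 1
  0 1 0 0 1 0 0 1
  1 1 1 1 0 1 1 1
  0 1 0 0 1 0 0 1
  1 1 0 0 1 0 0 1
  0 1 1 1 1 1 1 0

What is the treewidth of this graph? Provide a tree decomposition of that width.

Each bag holds 4 vertices, so the decomposition has width 3, which upper-bounds the treewidth. For the lower bound, the 4 vertices {0, 1, 4, 6} are pairwise adjacent, and any tree decomposition puts a clique entirely inside one bag — forcing width ≥ 3. Hence tw(G) = 3 exactly.

Treewidth 3.
Bags: B1 = {1, 3, 4, 7}  B2 = {1, 4, 6, 7}  B3 = {0, 1, 4, 6}  B4 = {1, 2, 4, 7}  B5 = {1, 4, 5, 7}
Tree: B1–B2, B2–B3, B1–B4, B2–B5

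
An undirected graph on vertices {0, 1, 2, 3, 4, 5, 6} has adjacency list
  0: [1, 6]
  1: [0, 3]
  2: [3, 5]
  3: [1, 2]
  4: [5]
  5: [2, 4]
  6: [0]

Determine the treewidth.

A width-1 tree decomposition is:
Bags: B1 = {0, 6}  B2 = {0, 1}  B3 = {1, 3}  B4 = {2, 3}  B5 = {2, 5}  B6 = {4, 5}
Tree: B1–B2, B2–B3, B3–B4, B4–B5, B5–B6
Every bag has size at most 2, so the width is 2 − 1 = 1 and tw(G) ≤ 1. G has an edge, so its treewidth is at least 1. Combining the bounds, tw(G) = 1.

1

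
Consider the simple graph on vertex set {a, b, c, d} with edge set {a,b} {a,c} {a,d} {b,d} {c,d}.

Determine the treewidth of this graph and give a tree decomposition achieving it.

Treewidth 2.
One optimal decomposition is:
Bags: B1 = {a, b, d}  B2 = {a, c, d}
Tree: B1–B2

Each bag holds 3 vertices, so the decomposition has width 2, which upper-bounds the treewidth. For the lower bound, the 3 vertices {a, c, d} are pairwise adjacent, and any tree decomposition puts a clique entirely inside one bag — forcing width ≥ 2. The upper and lower bounds meet at 2, so that is the treewidth.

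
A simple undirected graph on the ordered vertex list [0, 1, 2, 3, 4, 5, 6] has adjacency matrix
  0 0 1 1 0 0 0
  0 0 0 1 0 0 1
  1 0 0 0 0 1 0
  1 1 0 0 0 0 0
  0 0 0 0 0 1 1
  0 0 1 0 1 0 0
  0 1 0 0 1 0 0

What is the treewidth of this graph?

A width-2 tree decomposition is:
Bags: B1 = {0, 2, 5}  B2 = {0, 3, 5}  B3 = {1, 3, 5}  B4 = {1, 5, 6}  B5 = {4, 5, 6}
Tree: B1–B2, B2–B3, B3–B4, B4–B5
Every bag has size at most 3, so the width is 3 − 1 = 2 and tw(G) ≤ 2. The edges 5–2–0–3–1–6–4–5 form a cycle, so G is not a tree and its treewidth is at least 2. Hence tw(G) = 2 exactly.

2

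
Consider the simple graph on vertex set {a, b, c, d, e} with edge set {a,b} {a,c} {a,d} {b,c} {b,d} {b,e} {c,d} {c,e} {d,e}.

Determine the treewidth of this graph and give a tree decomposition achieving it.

Each bag holds 4 vertices, so the decomposition has width 3, which upper-bounds the treewidth. Conversely, {b, c, d, e} is a clique of size 4, and the vertices of any clique must share a bag in every tree decomposition; so some bag has ≥ 4 vertices and tw(G) ≥ 3. Therefore the treewidth is 3.

Treewidth 3.
Bags: B1 = {b, c, d, e}  B2 = {a, b, c, d}
Tree: B1–B2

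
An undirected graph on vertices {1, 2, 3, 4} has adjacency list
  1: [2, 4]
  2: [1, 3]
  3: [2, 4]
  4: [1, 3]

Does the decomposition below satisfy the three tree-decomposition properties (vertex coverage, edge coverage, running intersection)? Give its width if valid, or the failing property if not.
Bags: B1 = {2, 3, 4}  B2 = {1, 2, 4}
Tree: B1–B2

Vertex coverage: the bags together contain {1, 2, 3, 4}, the full vertex set. Edge coverage: each edge of G has both endpoints in at least one bag. Running intersection: for every vertex, the bags containing it form a connected subtree. All three properties hold, so this is a valid tree decomposition of width max|bag| − 1 = 2, and hence tw(G) ≤ 2.

Yes; width 2.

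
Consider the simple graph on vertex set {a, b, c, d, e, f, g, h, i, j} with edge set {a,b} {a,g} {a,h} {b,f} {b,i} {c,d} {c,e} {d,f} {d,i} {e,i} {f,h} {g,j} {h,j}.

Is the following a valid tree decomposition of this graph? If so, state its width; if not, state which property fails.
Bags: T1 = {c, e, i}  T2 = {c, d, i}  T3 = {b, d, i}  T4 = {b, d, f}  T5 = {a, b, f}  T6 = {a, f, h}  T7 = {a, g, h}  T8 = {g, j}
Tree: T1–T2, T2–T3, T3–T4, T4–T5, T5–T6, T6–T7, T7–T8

A tree decomposition must satisfy three properties: every vertex lies in some bag; for every edge, both endpoints lie together in some bag; and for every vertex, the bags containing it form a connected subtree. Here edge (h,j) lies in no bag, so the decomposition is invalid.

No — edge (h,j) lies in no bag.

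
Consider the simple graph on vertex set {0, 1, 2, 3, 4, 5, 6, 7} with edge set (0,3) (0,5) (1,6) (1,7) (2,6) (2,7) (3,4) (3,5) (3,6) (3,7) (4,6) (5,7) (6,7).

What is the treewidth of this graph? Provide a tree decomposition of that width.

Each bag holds 3 vertices, so the decomposition has width 2, which upper-bounds the treewidth. For the lower bound, the 3 vertices {1, 6, 7} are pairwise adjacent, and any tree decomposition puts a clique entirely inside one bag — forcing width ≥ 2. Therefore the treewidth is 2.

Treewidth 2.
Bags: B1 = {3, 5, 7}  B2 = {3, 6, 7}  B3 = {2, 6, 7}  B4 = {3, 4, 6}  B5 = {1, 6, 7}  B6 = {0, 3, 5}
Tree: B1–B2, B2–B3, B2–B4, B2–B5, B1–B6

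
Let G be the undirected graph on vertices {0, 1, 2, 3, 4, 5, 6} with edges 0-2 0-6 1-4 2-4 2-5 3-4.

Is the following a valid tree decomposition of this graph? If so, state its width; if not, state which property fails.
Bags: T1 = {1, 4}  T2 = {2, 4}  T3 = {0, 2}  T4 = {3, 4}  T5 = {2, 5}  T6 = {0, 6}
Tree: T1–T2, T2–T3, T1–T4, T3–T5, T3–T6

Yes; width 1.

Every vertex of G appears in some bag (union = {0, 1, 2, 3, 4, 5, 6}); every edge is covered by a bag; and for each vertex v the set of bags containing v is connected in the bag tree. The decomposition is therefore valid. The largest bag has 2 vertices, so the width is 1.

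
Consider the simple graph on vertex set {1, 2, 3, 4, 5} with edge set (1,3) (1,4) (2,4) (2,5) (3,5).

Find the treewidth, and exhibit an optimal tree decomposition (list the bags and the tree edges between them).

Each bag holds 3 vertices, so the decomposition has width 2, which upper-bounds the treewidth. For the lower bound, G contains the cycle 5–3–1–4–2–5, so G is not a forest; only forests have treewidth ≤ 1, hence tw(G) ≥ 2. The upper and lower bounds meet at 2, so that is the treewidth.

Treewidth 2.
One optimal decomposition is:
Bags: B1 = {1, 3, 5}  B2 = {1, 4, 5}  B3 = {2, 4, 5}
Tree: B1–B2, B2–B3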